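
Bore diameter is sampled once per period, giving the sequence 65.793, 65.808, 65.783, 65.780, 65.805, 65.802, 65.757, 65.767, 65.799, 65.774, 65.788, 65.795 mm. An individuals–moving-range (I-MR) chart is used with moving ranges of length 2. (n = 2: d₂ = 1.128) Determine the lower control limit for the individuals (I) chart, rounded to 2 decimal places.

65.74

X̄ = (65.793 + 65.808 + 65.783 + 65.780 + 65.805 + 65.802 + 65.757 + 65.767 + 65.799 + 65.774 + 65.788 + 65.795) / 12 = 65.7876
Moving ranges: 0.015, 0.025, 0.003, 0.025, 0.003, 0.045, 0.010, 0.032, 0.025, 0.014, 0.007; M̄R̄ = 0.2040 / 11 = 0.0185
LCL = X̄ − 3·M̄R̄/d₂ = 65.7876 − 3 × 0.0185 / 1.128 = 65.7383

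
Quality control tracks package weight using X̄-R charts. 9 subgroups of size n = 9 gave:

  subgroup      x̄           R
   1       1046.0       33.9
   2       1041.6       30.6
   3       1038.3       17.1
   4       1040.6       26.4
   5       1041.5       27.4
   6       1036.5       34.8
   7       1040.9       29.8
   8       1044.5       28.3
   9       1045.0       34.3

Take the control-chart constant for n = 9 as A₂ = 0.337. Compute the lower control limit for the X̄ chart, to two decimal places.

1031.82

X̄̄ = (1046.0 + 1041.6 + 1038.3 + 1040.6 + 1041.5 + 1036.5 + 1040.9 + 1044.5 + 1045.0) / 9 = 9374.9000 / 9 = 1041.6556
R̄ = (33.9 + 30.6 + 17.1 + 26.4 + 27.4 + 34.8 + 29.8 + 28.3 + 34.3) / 9 = 262.6000 / 9 = 29.1778
LCL = X̄̄ − A₂·R̄ = 1041.6556 − 0.337 × 29.1778 = 1031.8226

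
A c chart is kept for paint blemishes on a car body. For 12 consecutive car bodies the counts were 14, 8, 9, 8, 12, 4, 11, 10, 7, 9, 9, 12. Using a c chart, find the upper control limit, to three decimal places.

18.623

c̄ = (14 + 8 + 9 + 8 + 12 + 4 + 11 + 10 + 7 + 9 + 9 + 12) / 12 = 113 / 12 = 9.4167
UCL = c̄ + 3√c̄ = 9.4167 + 3 × √9.4167 = 9.4167 + 3 × 3.0687 = 18.6226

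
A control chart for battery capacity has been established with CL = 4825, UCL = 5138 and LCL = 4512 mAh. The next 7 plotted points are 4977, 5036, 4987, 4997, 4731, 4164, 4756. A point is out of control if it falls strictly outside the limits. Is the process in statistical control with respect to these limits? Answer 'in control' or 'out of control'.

Compare each point to [4512, 5138]: sample 6 = 4164 < LCL.

out of control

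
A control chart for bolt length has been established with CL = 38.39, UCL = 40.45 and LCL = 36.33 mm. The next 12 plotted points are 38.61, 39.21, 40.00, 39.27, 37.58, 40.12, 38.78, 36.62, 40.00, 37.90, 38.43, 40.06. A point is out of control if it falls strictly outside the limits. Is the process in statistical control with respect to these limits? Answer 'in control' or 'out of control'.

All 12 points lie within [36.33, 40.45].

in control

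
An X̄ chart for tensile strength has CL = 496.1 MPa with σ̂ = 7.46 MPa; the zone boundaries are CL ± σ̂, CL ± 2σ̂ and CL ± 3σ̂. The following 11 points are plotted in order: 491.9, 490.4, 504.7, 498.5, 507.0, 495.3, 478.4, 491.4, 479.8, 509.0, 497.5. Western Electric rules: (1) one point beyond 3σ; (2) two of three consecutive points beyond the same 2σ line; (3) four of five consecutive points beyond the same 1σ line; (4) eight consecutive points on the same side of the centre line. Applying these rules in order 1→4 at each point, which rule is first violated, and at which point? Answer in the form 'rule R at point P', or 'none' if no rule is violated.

Zone of each point (C = within 1σ̂, B = 1σ̂–2σ̂, A = 2σ̂–3σ̂, * = beyond 3σ̂; sign = side of CL): 1:-C, 2:-C, 3:+B, 4:+C, 5:+B, 6:-C, 7:-A, 8:-C, 9:-A, 10:+B, 11:+C
Rule 2 (two of three consecutive points beyond the same 2σ limit) is satisfied at point 9.

rule 2 at point 9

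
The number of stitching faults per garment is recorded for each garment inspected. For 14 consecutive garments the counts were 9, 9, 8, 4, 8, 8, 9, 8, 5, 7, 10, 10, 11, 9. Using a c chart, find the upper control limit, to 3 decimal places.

16.812

c̄ = (9 + 9 + 8 + 4 + 8 + 8 + 9 + 8 + 5 + 7 + 10 + 10 + 11 + 9) / 14 = 115 / 14 = 8.2143
UCL = c̄ + 3√c̄ = 8.2143 + 3 × √8.2143 = 8.2143 + 3 × 2.8661 = 16.8125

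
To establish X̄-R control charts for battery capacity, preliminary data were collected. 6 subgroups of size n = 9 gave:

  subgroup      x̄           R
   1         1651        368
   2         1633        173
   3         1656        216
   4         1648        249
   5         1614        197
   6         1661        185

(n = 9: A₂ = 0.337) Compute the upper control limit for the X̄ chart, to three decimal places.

X̄̄ = (1651 + 1633 + 1656 + 1648 + 1614 + 1661) / 6 = 9863.0000 / 6 = 1643.8333
R̄ = (368 + 173 + 216 + 249 + 197 + 185) / 6 = 1388.0000 / 6 = 231.3333
UCL = X̄̄ + A₂·R̄ = 1643.8333 + 0.337 × 231.3333 = 1721.7927

1721.793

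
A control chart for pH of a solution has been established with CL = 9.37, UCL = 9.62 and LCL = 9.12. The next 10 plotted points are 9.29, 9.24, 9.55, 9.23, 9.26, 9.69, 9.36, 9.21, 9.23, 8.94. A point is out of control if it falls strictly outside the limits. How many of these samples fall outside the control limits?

Compare each point to [9.12, 9.62]: sample 6 = 9.69 > UCL; sample 10 = 8.94 < LCL.

2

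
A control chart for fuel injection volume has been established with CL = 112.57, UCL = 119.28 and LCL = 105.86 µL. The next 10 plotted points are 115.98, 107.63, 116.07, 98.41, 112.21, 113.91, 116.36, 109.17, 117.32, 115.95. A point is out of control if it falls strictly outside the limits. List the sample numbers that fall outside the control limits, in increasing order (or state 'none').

4

Compare each point to [105.86, 119.28]: sample 4 = 98.41 < LCL.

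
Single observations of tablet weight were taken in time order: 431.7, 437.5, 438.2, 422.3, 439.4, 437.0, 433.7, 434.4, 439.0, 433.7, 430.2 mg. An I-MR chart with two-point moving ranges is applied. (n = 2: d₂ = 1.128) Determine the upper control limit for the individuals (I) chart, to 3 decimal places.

450.053

X̄ = (431.7 + 437.5 + 438.2 + 422.3 + 439.4 + 437.0 + 433.7 + 434.4 + 439.0 + 433.7 + 430.2) / 11 = 434.2818
Moving ranges: 5.8, 0.7, 15.9, 17.1, 2.4, 3.3, 0.7, 4.6, 5.3, 3.5; M̄R̄ = 59.3000 / 10 = 5.9300
UCL = X̄ + 3·M̄R̄/d₂ = 434.2818 + 3 × 5.9300 / 1.128 = 450.0531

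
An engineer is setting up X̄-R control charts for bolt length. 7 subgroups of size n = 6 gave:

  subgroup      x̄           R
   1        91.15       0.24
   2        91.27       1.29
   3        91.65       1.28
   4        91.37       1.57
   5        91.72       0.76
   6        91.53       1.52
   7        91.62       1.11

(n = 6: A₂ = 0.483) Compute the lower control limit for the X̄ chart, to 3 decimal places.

90.937

X̄̄ = (91.15 + 91.27 + 91.65 + 91.37 + 91.72 + 91.53 + 91.62) / 7 = 640.3100 / 7 = 91.4729
R̄ = (0.24 + 1.29 + 1.28 + 1.57 + 0.76 + 1.52 + 1.11) / 7 = 7.7700 / 7 = 1.1100
LCL = X̄̄ − A₂·R̄ = 91.4729 − 0.483 × 1.1100 = 90.9367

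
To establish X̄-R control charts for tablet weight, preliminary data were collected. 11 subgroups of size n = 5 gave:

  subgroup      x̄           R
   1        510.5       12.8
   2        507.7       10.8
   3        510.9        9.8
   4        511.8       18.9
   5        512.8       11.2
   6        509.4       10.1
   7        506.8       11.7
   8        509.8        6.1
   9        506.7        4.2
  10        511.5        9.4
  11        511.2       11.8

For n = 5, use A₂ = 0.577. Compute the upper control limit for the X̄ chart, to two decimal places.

X̄̄ = (510.5 + 507.7 + 510.9 + 511.8 + 512.8 + 509.4 + 506.8 + 509.8 + 506.7 + 511.5 + 511.2) / 11 = 5609.1000 / 11 = 509.9182
R̄ = (12.8 + 10.8 + 9.8 + 18.9 + 11.2 + 10.1 + 11.7 + 6.1 + 4.2 + 9.4 + 11.8) / 11 = 116.8000 / 11 = 10.6182
UCL = X̄̄ + A₂·R̄ = 509.9182 + 0.577 × 10.6182 = 516.0449

516.04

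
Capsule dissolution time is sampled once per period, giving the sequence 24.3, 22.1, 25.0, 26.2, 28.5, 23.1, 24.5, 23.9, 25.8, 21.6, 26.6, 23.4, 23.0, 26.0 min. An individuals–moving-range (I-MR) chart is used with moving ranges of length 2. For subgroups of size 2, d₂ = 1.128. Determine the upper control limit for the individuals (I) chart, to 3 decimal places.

31.466

X̄ = (24.3 + 22.1 + 25.0 + 26.2 + 28.5 + 23.1 + 24.5 + 23.9 + 25.8 + 21.6 + 26.6 + 23.4 + 23.0 + 26.0) / 14 = 24.5714
Moving ranges: 2.2, 2.9, 1.2, 2.3, 5.4, 1.4, 0.6, 1.9, 4.2, 5.0, 3.2, 0.4, 3.0; M̄R̄ = 33.7000 / 13 = 2.5923
UCL = X̄ + 3·M̄R̄/d₂ = 24.5714 + 3 × 2.5923 / 1.128 = 31.4659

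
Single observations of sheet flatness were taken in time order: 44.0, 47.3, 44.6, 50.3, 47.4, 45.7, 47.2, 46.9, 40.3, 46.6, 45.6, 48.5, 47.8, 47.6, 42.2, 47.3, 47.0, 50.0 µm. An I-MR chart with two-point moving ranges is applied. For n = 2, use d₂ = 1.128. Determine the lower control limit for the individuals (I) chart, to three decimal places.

38.701

X̄ = (44.0 + 47.3 + 44.6 + 50.3 + 47.4 + 45.7 + 47.2 + 46.9 + 40.3 + 46.6 + 45.6 + 48.5 + 47.8 + 47.6 + 42.2 + 47.3 + 47.0 + 50.0) / 18 = 46.4611
Moving ranges: 3.3, 2.7, 5.7, 2.9, 1.7, 1.5, 0.3, 6.6, 6.3, 1.0, 2.9, 0.7, 0.2, 5.4, 5.1, 0.3, 3.0; M̄R̄ = 49.6000 / 17 = 2.9176
LCL = X̄ − 3·M̄R̄/d₂ = 46.4611 − 3 × 2.9176 / 1.128 = 38.7014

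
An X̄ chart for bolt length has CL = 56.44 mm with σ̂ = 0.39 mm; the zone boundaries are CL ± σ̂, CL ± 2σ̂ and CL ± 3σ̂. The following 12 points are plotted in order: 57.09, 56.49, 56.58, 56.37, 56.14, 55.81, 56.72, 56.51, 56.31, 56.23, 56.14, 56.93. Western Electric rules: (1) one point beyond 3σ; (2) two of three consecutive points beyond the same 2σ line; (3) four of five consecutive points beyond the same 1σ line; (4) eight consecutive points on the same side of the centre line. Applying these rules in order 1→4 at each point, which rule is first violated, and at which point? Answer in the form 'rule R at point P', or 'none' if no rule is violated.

Zone of each point (C = within 1σ̂, B = 1σ̂–2σ̂, A = 2σ̂–3σ̂, * = beyond 3σ̂; sign = side of CL): 1:+B, 2:+C, 3:+C, 4:-C, 5:-C, 6:-B, 7:+C, 8:+C, 9:-C, 10:-C, 11:-C, 12:+B
No rule fires across all 12 points.

none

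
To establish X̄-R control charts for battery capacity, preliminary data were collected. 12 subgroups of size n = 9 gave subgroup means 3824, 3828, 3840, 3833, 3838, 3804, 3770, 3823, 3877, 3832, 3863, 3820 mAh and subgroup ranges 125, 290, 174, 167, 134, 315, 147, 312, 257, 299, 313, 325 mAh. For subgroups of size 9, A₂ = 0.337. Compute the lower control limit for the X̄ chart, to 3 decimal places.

3749.071

X̄̄ = (3824 + 3828 + 3840 + 3833 + 3838 + 3804 + 3770 + 3823 + 3877 + 3832 + 3863 + 3820) / 12 = 45952.0000 / 12 = 3829.3333
R̄ = (125 + 290 + 174 + 167 + 134 + 315 + 147 + 312 + 257 + 299 + 313 + 325) / 12 = 2858.0000 / 12 = 238.1667
LCL = X̄̄ − A₂·R̄ = 3829.3333 − 0.337 × 238.1667 = 3749.0712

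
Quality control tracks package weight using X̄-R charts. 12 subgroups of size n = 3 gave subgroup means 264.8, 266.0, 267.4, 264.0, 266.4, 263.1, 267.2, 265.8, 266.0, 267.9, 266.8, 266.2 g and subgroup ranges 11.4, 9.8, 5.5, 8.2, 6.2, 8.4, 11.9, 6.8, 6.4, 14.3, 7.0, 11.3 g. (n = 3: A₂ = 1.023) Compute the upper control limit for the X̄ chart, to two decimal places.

X̄̄ = (264.8 + 266.0 + 267.4 + 264.0 + 266.4 + 263.1 + 267.2 + 265.8 + 266.0 + 267.9 + 266.8 + 266.2) / 12 = 3191.6000 / 12 = 265.9667
R̄ = (11.4 + 9.8 + 5.5 + 8.2 + 6.2 + 8.4 + 11.9 + 6.8 + 6.4 + 14.3 + 7.0 + 11.3) / 12 = 107.2000 / 12 = 8.9333
UCL = X̄̄ + A₂·R̄ = 265.9667 + 1.023 × 8.9333 = 275.1055

275.11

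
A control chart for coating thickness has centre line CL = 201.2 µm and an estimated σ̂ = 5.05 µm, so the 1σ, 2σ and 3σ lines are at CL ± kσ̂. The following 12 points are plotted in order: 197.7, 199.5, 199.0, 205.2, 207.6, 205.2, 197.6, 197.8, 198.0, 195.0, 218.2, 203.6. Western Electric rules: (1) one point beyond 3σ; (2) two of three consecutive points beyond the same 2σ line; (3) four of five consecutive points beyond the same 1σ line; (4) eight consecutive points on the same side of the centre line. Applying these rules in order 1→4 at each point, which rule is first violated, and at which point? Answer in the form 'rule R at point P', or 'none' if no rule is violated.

rule 1 at point 11

Zone of each point (C = within 1σ̂, B = 1σ̂–2σ̂, A = 2σ̂–3σ̂, * = beyond 3σ̂; sign = side of CL): 1:-C, 2:-C, 3:-C, 4:+C, 5:+B, 6:+C, 7:-C, 8:-C, 9:-C, 10:-B, 11:+*, 12:+C
Rule 1 (one point beyond the 3σ limits) is satisfied at point 11.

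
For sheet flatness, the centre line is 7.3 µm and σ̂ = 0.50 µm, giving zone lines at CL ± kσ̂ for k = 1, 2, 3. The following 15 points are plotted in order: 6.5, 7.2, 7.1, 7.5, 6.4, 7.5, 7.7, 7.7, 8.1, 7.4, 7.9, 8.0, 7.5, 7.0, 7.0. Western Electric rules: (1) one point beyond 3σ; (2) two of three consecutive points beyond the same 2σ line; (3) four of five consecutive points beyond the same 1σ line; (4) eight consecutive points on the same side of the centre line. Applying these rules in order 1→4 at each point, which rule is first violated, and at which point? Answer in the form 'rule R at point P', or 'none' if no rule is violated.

rule 4 at point 13

Zone of each point (C = within 1σ̂, B = 1σ̂–2σ̂, A = 2σ̂–3σ̂, * = beyond 3σ̂; sign = side of CL): 1:-B, 2:-C, 3:-C, 4:+C, 5:-B, 6:+C, 7:+C, 8:+C, 9:+B, 10:+C, 11:+B, 12:+B, 13:+C, 14:-C, 15:-C
Rule 4 (eight consecutive points on the same side of the centre line) is satisfied at point 13.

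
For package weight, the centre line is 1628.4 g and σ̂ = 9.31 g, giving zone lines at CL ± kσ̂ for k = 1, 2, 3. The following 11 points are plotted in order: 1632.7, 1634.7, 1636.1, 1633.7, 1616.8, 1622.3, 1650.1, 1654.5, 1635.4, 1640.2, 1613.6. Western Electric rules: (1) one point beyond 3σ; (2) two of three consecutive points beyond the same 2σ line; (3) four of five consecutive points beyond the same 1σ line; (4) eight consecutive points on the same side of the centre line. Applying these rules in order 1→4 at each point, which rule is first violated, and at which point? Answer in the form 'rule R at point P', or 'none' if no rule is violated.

rule 2 at point 8

Zone of each point (C = within 1σ̂, B = 1σ̂–2σ̂, A = 2σ̂–3σ̂, * = beyond 3σ̂; sign = side of CL): 1:+C, 2:+C, 3:+C, 4:+C, 5:-B, 6:-C, 7:+A, 8:+A, 9:+C, 10:+B, 11:-B
Rule 2 (two of three consecutive points beyond the same 2σ limit) is satisfied at point 8.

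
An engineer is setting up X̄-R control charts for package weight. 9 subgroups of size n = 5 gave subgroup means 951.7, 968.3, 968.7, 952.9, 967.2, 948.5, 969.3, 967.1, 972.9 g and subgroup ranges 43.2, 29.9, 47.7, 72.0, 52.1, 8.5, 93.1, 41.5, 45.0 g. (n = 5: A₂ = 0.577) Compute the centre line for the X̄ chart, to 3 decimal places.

962.956

X̄̄ = (951.7 + 968.3 + 968.7 + 952.9 + 967.2 + 948.5 + 969.3 + 967.1 + 972.9) / 9 = 8666.6000 / 9 = 962.9556
CL = X̄̄ = 962.9556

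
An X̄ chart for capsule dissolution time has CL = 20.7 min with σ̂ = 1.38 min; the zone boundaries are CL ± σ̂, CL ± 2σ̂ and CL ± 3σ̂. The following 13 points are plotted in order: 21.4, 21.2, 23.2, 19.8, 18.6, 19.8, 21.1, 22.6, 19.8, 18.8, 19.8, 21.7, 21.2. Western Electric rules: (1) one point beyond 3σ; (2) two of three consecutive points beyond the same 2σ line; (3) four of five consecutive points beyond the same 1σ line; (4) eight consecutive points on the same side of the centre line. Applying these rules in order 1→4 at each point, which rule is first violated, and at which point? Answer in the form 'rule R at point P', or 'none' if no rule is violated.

Zone of each point (C = within 1σ̂, B = 1σ̂–2σ̂, A = 2σ̂–3σ̂, * = beyond 3σ̂; sign = side of CL): 1:+C, 2:+C, 3:+B, 4:-C, 5:-B, 6:-C, 7:+C, 8:+B, 9:-C, 10:-B, 11:-C, 12:+C, 13:+C
No rule fires across all 13 points.

none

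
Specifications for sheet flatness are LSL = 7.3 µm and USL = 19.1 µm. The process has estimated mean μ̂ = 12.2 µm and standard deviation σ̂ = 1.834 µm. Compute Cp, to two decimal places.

Cp = (USL − LSL) / (6σ̂) = (19.1 − 7.3) / (6 × 1.834) = 11.8000 / 11.0040 = 1.0723

1.07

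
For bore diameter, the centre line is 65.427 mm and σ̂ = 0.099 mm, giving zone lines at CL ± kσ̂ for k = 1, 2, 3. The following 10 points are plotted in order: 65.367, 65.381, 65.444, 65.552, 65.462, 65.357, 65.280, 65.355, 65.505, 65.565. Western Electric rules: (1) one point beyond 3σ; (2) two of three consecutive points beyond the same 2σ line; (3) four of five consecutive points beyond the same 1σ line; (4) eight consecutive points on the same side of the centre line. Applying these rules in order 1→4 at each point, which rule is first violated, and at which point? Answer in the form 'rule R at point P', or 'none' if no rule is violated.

none

Zone of each point (C = within 1σ̂, B = 1σ̂–2σ̂, A = 2σ̂–3σ̂, * = beyond 3σ̂; sign = side of CL): 1:-C, 2:-C, 3:+C, 4:+B, 5:+C, 6:-C, 7:-B, 8:-C, 9:+C, 10:+B
No rule fires across all 10 points.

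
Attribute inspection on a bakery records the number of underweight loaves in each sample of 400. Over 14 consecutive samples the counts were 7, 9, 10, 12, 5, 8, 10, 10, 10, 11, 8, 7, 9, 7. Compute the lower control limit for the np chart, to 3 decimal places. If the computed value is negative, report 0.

0.000

p̄ = Σdᵢ / (k·n) = 123 / (14 × 400) = 0.02196
LCL = np̄ − 3·√(np̄(1−p̄)) = 8.7857 − 3 × 2.9313 = -0.0083 → 0 (negative, so LCL = 0)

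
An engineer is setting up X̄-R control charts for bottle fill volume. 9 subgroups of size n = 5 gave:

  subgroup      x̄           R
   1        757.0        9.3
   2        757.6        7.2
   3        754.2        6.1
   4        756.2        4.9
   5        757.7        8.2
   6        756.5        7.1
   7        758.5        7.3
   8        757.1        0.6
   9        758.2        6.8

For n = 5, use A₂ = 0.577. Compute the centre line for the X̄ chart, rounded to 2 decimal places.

X̄̄ = (757.0 + 757.6 + 754.2 + 756.2 + 757.7 + 756.5 + 758.5 + 757.1 + 758.2) / 9 = 6813.0000 / 9 = 757.0000
CL = X̄̄ = 757.0000

757.00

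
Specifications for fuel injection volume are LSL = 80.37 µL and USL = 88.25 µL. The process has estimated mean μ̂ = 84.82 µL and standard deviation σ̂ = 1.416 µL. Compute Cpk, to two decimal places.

Cpu = (USL − μ̂) / (3σ̂) = (88.25 − 84.82) / (3 × 1.416) = 0.8074; Cpl = (μ̂ − LSL) / (3σ̂) = (84.82 − 80.37) / (3 × 1.416) = 1.0476; Cpk = min(Cpu, Cpl) = 0.8074

0.81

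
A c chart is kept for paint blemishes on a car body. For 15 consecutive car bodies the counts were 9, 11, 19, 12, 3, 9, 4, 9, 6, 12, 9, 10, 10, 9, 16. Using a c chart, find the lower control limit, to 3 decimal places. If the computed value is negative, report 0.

c̄ = (9 + 11 + 19 + 12 + 3 + 9 + 4 + 9 + 6 + 12 + 9 + 10 + 10 + 9 + 16) / 15 = 148 / 15 = 9.8667
LCL = c̄ − 3√c̄ = 9.8667 − 3 × 3.1411 = 0.4433

0.443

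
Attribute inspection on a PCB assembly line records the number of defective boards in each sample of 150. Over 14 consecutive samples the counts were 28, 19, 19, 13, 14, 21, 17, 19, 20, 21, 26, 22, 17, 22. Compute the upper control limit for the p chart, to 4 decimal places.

0.2154

p̄ = Σdᵢ / (k·n) = 278 / (14 × 150) = 0.13238
UCL = p̄ + 3·√(p̄(1−p̄)/n) = 0.13238 + 3 × √(0.13238×0.86762/150) = 0.13238 + 3 × 0.02767 = 0.21540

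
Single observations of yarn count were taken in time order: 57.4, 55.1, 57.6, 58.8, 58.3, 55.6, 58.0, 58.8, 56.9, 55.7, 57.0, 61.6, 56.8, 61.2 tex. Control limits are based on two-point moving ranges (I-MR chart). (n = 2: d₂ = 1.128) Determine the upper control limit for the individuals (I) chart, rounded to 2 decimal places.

64.03

X̄ = (57.4 + 55.1 + 57.6 + 58.8 + 58.3 + 55.6 + 58.0 + 58.8 + 56.9 + 55.7 + 57.0 + 61.6 + 56.8 + 61.2) / 14 = 57.7714
Moving ranges: 2.3, 2.5, 1.2, 0.5, 2.7, 2.4, 0.8, 1.9, 1.2, 1.3, 4.6, 4.8, 4.4; M̄R̄ = 30.6000 / 13 = 2.3538
UCL = X̄ + 3·M̄R̄/d₂ = 57.7714 + 3 × 2.3538 / 1.128 = 64.0317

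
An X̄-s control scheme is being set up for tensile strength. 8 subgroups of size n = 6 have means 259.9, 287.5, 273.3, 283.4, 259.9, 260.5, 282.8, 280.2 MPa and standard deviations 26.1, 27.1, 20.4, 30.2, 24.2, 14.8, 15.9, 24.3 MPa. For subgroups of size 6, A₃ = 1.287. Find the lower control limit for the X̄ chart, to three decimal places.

243.997

X̄̄ = (259.9 + 287.5 + 273.3 + 283.4 + 259.9 + 260.5 + 282.8 + 280.2) / 8 = 273.4375
s̄ = (26.1 + 27.1 + 20.4 + 30.2 + 24.2 + 14.8 + 15.9 + 24.3) / 8 = 22.8750
LCL = X̄̄ − A₃·s̄ = 273.4375 − 1.287 × 22.8750 = 243.9974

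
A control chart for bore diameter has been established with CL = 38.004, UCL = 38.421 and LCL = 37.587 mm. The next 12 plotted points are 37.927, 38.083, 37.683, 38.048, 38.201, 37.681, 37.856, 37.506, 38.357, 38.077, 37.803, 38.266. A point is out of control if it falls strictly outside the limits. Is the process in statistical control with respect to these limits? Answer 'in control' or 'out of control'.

out of control

Compare each point to [37.587, 38.421]: sample 8 = 37.506 < LCL.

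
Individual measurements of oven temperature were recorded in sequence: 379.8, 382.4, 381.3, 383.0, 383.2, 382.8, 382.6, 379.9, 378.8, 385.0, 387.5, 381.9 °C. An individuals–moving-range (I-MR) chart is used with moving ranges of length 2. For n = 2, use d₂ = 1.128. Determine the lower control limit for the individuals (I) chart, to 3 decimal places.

X̄ = (379.8 + 382.4 + 381.3 + 383.0 + 383.2 + 382.8 + 382.6 + 379.9 + 378.8 + 385.0 + 387.5 + 381.9) / 12 = 382.3500
Moving ranges: 2.6, 1.1, 1.7, 0.2, 0.4, 0.2, 2.7, 1.1, 6.2, 2.5, 5.6; M̄R̄ = 24.3000 / 11 = 2.2091
LCL = X̄ − 3·M̄R̄/d₂ = 382.3500 − 3 × 2.2091 / 1.128 = 376.4748

376.475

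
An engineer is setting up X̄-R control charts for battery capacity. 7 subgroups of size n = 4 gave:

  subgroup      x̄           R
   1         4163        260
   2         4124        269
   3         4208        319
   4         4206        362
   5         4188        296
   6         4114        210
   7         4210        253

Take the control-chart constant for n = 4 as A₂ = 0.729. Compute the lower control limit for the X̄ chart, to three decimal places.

3968.228

X̄̄ = (4163 + 4124 + 4208 + 4206 + 4188 + 4114 + 4210) / 7 = 29213.0000 / 7 = 4173.2857
R̄ = (260 + 269 + 319 + 362 + 296 + 210 + 253) / 7 = 1969.0000 / 7 = 281.2857
LCL = X̄̄ − A₂·R̄ = 4173.2857 − 0.729 × 281.2857 = 3968.2284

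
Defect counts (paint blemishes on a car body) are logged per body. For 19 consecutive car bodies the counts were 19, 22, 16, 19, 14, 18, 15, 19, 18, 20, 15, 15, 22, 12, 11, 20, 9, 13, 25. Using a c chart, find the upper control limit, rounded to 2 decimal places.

29.30

c̄ = (19 + 22 + 16 + 19 + 14 + 18 + 15 + 19 + 18 + 20 + 15 + 15 + 22 + 12 + 11 + 20 + 9 + 13 + 25) / 19 = 322 / 19 = 16.9474
UCL = c̄ + 3√c̄ = 16.9474 + 3 × √16.9474 = 16.9474 + 3 × 4.1167 = 29.2975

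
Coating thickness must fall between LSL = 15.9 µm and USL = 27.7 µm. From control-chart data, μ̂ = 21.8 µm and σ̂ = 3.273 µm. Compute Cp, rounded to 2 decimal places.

Cp = (USL − LSL) / (6σ̂) = (27.7 − 15.9) / (6 × 3.273) = 11.8000 / 19.6380 = 0.6009

0.60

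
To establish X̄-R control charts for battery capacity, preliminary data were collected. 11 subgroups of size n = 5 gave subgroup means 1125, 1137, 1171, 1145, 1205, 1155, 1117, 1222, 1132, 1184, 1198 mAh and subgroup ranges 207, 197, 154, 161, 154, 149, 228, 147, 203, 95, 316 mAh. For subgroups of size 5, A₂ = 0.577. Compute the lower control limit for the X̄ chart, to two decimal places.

1057.33

X̄̄ = (1125 + 1137 + 1171 + 1145 + 1205 + 1155 + 1117 + 1222 + 1132 + 1184 + 1198) / 11 = 12791.0000 / 11 = 1162.8182
R̄ = (207 + 197 + 154 + 161 + 154 + 149 + 228 + 147 + 203 + 95 + 316) / 11 = 2011.0000 / 11 = 182.8182
LCL = X̄̄ − A₂·R̄ = 1162.8182 − 0.577 × 182.8182 = 1057.3321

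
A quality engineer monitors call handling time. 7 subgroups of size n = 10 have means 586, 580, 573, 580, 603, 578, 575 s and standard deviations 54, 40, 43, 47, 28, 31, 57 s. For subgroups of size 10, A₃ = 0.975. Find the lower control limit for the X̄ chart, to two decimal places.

X̄̄ = (586 + 580 + 573 + 580 + 603 + 578 + 575) / 7 = 582.1429
s̄ = (54 + 40 + 43 + 47 + 28 + 31 + 57) / 7 = 42.8571
LCL = X̄̄ − A₃·s̄ = 582.1429 − 0.975 × 42.8571 = 540.3571

540.36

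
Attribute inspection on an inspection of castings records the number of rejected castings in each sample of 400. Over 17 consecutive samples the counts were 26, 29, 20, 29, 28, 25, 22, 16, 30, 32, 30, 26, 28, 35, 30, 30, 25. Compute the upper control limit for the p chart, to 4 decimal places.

0.1055

p̄ = Σdᵢ / (k·n) = 461 / (17 × 400) = 0.06779
UCL = p̄ + 3·√(p̄(1−p̄)/n) = 0.06779 + 3 × √(0.06779×0.93221/400) = 0.06779 + 3 × 0.01257 = 0.10550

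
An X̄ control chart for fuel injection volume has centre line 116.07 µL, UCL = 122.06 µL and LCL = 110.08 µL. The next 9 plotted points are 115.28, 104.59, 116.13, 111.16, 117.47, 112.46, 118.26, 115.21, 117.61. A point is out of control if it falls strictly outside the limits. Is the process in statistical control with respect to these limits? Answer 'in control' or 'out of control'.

out of control

Compare each point to [110.08, 122.06]: sample 2 = 104.59 < LCL.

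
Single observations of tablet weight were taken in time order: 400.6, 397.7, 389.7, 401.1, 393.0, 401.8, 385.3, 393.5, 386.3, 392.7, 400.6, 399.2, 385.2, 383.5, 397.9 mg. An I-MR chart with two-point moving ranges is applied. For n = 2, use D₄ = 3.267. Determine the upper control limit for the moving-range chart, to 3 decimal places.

Moving ranges: 2.9, 8.0, 11.4, 8.1, 8.8, 16.5, 8.2, 7.2, 6.4, 7.9, 1.4, 14.0, 1.7, 14.4; M̄R̄ = 116.9000 / 14 = 8.3500
UCL_MR = D₄·M̄R̄ = 3.267 × 8.3500 = 27.2794

27.279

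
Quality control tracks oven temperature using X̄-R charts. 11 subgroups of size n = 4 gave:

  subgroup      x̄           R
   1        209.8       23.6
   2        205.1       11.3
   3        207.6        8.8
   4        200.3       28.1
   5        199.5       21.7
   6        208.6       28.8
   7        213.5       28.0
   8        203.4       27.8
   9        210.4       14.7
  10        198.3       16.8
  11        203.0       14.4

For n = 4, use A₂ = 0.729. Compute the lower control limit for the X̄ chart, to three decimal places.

X̄̄ = (209.8 + 205.1 + 207.6 + 200.3 + 199.5 + 208.6 + 213.5 + 203.4 + 210.4 + 198.3 + 203.0) / 11 = 2259.5000 / 11 = 205.4091
R̄ = (23.6 + 11.3 + 8.8 + 28.1 + 21.7 + 28.8 + 28.0 + 27.8 + 14.7 + 16.8 + 14.4) / 11 = 224.0000 / 11 = 20.3636
LCL = X̄̄ − A₂·R̄ = 205.4091 − 0.729 × 20.3636 = 190.5640

190.564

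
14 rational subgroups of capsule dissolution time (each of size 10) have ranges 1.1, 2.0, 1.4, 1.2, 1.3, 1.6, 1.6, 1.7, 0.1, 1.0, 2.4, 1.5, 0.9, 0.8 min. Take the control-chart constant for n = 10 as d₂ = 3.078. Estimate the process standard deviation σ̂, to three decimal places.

R̄ = (1.1 + 2.0 + 1.4 + 1.2 + 1.3 + 1.6 + 1.6 + 1.7 + 0.1 + 1.0 + 2.4 + 1.5 + 0.9 + 0.8) / 14 = 1.3286
σ̂ = R̄ / d₂ = 1.3286 / 3.078 = 0.4316

0.432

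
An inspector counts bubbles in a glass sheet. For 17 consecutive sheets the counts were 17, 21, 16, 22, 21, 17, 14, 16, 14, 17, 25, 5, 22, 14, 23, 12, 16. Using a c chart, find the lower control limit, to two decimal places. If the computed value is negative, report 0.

4.74

c̄ = (17 + 21 + 16 + 22 + 21 + 17 + 14 + 16 + 14 + 17 + 25 + 5 + 22 + 14 + 23 + 12 + 16) / 17 = 292 / 17 = 17.1765
LCL = c̄ − 3√c̄ = 17.1765 − 3 × 4.1445 = 4.7431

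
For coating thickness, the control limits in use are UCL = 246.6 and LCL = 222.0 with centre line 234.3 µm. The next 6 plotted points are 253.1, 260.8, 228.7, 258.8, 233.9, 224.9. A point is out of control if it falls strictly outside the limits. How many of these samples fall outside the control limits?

Compare each point to [222.0, 246.6]: sample 1 = 253.1 > UCL; sample 2 = 260.8 > UCL; sample 4 = 258.8 > UCL.

3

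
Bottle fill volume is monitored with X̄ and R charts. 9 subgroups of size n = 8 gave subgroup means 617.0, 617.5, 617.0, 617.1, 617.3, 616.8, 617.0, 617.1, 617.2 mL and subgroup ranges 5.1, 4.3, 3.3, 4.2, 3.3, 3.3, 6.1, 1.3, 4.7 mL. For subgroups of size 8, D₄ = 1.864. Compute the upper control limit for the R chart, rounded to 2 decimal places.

7.37

R̄ = (5.1 + 4.3 + 3.3 + 4.2 + 3.3 + 3.3 + 6.1 + 1.3 + 4.7) / 9 = 35.6000 / 9 = 3.9556
UCL_R = D₄·R̄ = 1.864 × 3.9556 = 7.3732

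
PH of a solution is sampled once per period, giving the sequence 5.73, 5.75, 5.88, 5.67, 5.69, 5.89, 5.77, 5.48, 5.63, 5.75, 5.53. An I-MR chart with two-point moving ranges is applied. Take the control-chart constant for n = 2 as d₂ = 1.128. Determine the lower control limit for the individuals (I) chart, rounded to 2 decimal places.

5.31

X̄ = (5.73 + 5.75 + 5.88 + 5.67 + 5.69 + 5.89 + 5.77 + 5.48 + 5.63 + 5.75 + 5.53) / 11 = 5.7064
Moving ranges: 0.02, 0.13, 0.21, 0.02, 0.20, 0.12, 0.29, 0.15, 0.12, 0.22; M̄R̄ = 1.4800 / 10 = 0.1480
LCL = X̄ − 3·M̄R̄/d₂ = 5.7064 − 3 × 0.1480 / 1.128 = 5.3127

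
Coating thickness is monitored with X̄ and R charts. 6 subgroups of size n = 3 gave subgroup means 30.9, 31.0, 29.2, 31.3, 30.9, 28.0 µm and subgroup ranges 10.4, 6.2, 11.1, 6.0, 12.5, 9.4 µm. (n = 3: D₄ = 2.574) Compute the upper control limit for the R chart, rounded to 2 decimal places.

23.85

R̄ = (10.4 + 6.2 + 11.1 + 6.0 + 12.5 + 9.4) / 6 = 55.6000 / 6 = 9.2667
UCL_R = D₄·R̄ = 2.574 × 9.2667 = 23.8524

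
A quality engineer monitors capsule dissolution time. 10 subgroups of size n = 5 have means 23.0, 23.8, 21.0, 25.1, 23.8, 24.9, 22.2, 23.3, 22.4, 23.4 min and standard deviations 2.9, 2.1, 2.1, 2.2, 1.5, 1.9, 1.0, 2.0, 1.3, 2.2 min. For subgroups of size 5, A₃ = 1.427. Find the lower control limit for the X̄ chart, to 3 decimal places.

X̄̄ = (23.0 + 23.8 + 21.0 + 25.1 + 23.8 + 24.9 + 22.2 + 23.3 + 22.4 + 23.4) / 10 = 23.2900
s̄ = (2.9 + 2.1 + 2.1 + 2.2 + 1.5 + 1.9 + 1.0 + 2.0 + 1.3 + 2.2) / 10 = 1.9200
LCL = X̄̄ − A₃·s̄ = 23.2900 − 1.427 × 1.9200 = 20.5502

20.550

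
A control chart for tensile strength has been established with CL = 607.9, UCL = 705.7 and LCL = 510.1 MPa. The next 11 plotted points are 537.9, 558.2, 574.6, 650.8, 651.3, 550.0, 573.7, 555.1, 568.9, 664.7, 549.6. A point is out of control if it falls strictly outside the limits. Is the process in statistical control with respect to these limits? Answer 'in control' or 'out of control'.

in control

All 11 points lie within [510.1, 705.7].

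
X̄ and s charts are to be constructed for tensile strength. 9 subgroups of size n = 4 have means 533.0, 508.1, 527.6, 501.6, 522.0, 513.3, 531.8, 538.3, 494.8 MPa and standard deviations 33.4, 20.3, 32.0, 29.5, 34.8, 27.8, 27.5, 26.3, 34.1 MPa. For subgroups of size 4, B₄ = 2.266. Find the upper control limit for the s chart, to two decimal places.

s̄ = (33.4 + 20.3 + 32.0 + 29.5 + 34.8 + 27.8 + 27.5 + 26.3 + 34.1) / 9 = 29.5222
UCL_s = B₄·s̄ = 2.266 × 29.5222 = 66.8974

66.90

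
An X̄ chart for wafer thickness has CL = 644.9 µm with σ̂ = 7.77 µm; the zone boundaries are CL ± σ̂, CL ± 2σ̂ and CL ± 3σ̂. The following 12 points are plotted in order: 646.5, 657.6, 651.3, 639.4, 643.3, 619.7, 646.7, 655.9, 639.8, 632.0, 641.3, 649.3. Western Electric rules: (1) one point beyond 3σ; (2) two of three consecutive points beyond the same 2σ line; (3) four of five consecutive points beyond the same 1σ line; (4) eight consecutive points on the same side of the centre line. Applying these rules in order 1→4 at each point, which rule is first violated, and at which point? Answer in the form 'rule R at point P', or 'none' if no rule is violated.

Zone of each point (C = within 1σ̂, B = 1σ̂–2σ̂, A = 2σ̂–3σ̂, * = beyond 3σ̂; sign = side of CL): 1:+C, 2:+B, 3:+C, 4:-C, 5:-C, 6:-*, 7:+C, 8:+B, 9:-C, 10:-B, 11:-C, 12:+C
Rule 1 (one point beyond the 3σ limits) is satisfied at point 6.

rule 1 at point 6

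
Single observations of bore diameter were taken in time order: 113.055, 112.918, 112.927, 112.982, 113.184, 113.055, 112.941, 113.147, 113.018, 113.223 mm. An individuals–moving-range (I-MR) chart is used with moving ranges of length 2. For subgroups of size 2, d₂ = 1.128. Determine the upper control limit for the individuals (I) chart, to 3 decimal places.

X̄ = (113.055 + 112.918 + 112.927 + 112.982 + 113.184 + 113.055 + 112.941 + 113.147 + 113.018 + 113.223) / 10 = 113.0450
Moving ranges: 0.137, 0.009, 0.055, 0.202, 0.129, 0.114, 0.206, 0.129, 0.205; M̄R̄ = 1.1860 / 9 = 0.1318
UCL = X̄ + 3·M̄R̄/d₂ = 113.0450 + 3 × 0.1318 / 1.128 = 113.3955

113.395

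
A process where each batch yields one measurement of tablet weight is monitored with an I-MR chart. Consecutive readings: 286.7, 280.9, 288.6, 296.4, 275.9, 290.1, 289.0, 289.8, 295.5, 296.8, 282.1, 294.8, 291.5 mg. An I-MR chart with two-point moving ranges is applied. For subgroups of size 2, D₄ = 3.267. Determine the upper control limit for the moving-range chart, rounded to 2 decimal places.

26.03

Moving ranges: 5.8, 7.7, 7.8, 20.5, 14.2, 1.1, 0.8, 5.7, 1.3, 14.7, 12.7, 3.3; M̄R̄ = 95.6000 / 12 = 7.9667
UCL_MR = D₄·M̄R̄ = 3.267 × 7.9667 = 26.0271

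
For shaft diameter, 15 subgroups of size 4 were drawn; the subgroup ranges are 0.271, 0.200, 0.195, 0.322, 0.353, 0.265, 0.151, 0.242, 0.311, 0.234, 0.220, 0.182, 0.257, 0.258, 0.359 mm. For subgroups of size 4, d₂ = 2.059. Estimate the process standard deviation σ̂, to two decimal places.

R̄ = (0.271 + 0.200 + 0.195 + 0.322 + 0.353 + 0.265 + 0.151 + 0.242 + 0.311 + 0.234 + 0.220 + 0.182 + 0.257 + 0.258 + 0.359) / 15 = 0.2547
σ̂ = R̄ / d₂ = 0.2547 / 2.059 = 0.1237

0.12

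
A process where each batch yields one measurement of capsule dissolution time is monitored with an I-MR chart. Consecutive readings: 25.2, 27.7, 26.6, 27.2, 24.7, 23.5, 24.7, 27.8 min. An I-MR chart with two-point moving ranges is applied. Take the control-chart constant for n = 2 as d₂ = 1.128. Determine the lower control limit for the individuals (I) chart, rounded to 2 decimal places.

21.29

X̄ = (25.2 + 27.7 + 26.6 + 27.2 + 24.7 + 23.5 + 24.7 + 27.8) / 8 = 25.9250
Moving ranges: 2.5, 1.1, 0.6, 2.5, 1.2, 1.2, 3.1; M̄R̄ = 12.2000 / 7 = 1.7429
LCL = X̄ − 3·M̄R̄/d₂ = 25.9250 − 3 × 1.7429 / 1.128 = 21.2897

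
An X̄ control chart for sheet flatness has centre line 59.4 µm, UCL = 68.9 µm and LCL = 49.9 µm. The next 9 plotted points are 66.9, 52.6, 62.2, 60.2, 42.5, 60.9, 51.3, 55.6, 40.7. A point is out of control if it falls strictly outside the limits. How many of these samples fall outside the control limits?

2

Compare each point to [49.9, 68.9]: sample 5 = 42.5 < LCL; sample 9 = 40.7 < LCL.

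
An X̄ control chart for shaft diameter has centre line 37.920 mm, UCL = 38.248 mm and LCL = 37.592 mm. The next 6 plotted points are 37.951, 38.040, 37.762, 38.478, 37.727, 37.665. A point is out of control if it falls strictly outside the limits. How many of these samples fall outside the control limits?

Compare each point to [37.592, 38.248]: sample 4 = 38.478 > UCL.

1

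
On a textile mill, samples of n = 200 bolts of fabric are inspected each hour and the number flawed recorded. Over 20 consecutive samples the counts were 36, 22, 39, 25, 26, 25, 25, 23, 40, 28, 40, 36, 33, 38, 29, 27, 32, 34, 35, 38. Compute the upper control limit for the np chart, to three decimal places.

p̄ = Σdᵢ / (k·n) = 631 / (20 × 200) = 0.15775
UCL = np̄ + 3·√(np̄(1−p̄)) = 31.5500 + 3 × √(31.5500×0.84225) = 31.5500 + 3 × 5.1549 = 47.0147

47.015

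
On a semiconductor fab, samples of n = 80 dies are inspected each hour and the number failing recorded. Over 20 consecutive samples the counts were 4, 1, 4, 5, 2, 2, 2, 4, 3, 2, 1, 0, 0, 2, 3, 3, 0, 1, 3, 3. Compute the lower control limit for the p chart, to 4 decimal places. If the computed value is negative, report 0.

0.0000

p̄ = Σdᵢ / (k·n) = 45 / (20 × 80) = 0.02813
LCL = p̄ − 3·√(p̄(1−p̄)/n) = 0.02813 − 3 × 0.01848 = -0.02733 → 0 (negative, so LCL = 0)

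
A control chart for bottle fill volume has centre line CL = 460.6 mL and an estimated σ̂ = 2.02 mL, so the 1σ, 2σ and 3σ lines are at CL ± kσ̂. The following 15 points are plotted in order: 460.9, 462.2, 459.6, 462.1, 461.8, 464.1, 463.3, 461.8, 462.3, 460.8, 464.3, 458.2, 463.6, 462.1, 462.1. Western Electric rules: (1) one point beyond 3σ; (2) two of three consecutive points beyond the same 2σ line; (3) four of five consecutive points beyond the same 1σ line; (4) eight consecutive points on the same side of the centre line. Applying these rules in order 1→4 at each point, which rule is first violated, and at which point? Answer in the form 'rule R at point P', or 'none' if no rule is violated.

Zone of each point (C = within 1σ̂, B = 1σ̂–2σ̂, A = 2σ̂–3σ̂, * = beyond 3σ̂; sign = side of CL): 1:+C, 2:+C, 3:-C, 4:+C, 5:+C, 6:+B, 7:+B, 8:+C, 9:+C, 10:+C, 11:+B, 12:-B, 13:+B, 14:+C, 15:+C
Rule 4 (eight consecutive points on the same side of the centre line) is satisfied at point 11.

rule 4 at point 11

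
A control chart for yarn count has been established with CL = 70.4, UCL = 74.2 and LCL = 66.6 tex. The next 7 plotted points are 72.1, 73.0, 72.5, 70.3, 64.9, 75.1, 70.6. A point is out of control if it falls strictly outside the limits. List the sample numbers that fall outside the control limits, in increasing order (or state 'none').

Compare each point to [66.6, 74.2]: sample 5 = 64.9 < LCL; sample 6 = 75.1 > UCL.

5, 6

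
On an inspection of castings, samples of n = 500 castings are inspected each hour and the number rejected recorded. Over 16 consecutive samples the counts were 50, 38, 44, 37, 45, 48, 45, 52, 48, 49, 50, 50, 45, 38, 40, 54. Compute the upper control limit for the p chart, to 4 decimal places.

p̄ = Σdᵢ / (k·n) = 733 / (16 × 500) = 0.09162
UCL = p̄ + 3·√(p̄(1−p̄)/n) = 0.09162 + 3 × √(0.09162×0.90838/500) = 0.09162 + 3 × 0.01290 = 0.13033

0.1303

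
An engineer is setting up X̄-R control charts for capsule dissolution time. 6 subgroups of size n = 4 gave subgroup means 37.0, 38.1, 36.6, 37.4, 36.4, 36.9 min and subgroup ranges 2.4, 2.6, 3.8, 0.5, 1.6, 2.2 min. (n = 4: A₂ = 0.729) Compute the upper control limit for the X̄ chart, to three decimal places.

38.658

X̄̄ = (37.0 + 38.1 + 36.6 + 37.4 + 36.4 + 36.9) / 6 = 222.4000 / 6 = 37.0667
R̄ = (2.4 + 2.6 + 3.8 + 0.5 + 1.6 + 2.2) / 6 = 13.1000 / 6 = 2.1833
UCL = X̄̄ + A₂·R̄ = 37.0667 + 0.729 × 2.1833 = 38.6583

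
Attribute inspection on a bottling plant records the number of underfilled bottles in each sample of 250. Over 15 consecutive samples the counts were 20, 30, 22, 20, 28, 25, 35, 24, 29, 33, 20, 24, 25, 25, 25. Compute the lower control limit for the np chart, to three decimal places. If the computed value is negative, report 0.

p̄ = Σdᵢ / (k·n) = 385 / (15 × 250) = 0.10267
LCL = np̄ − 3·√(np̄(1−p̄)) = 25.6667 − 3 × 4.7991 = 11.2693

11.269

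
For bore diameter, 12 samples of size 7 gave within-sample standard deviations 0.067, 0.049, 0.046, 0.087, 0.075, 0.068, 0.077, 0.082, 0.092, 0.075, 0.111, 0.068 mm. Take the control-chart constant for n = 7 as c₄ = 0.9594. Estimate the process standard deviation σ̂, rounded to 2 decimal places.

s̄ = (0.067 + 0.049 + 0.046 + 0.087 + 0.075 + 0.068 + 0.077 + 0.082 + 0.092 + 0.075 + 0.111 + 0.068) / 12 = 0.0747
σ̂ = s̄ / c₄ = 0.0747 / 0.9594 = 0.0779

0.08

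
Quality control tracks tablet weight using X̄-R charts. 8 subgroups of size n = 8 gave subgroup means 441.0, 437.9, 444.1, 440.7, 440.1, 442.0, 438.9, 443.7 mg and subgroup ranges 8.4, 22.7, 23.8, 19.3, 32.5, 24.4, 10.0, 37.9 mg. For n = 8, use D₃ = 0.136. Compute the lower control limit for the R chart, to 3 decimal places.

3.043

R̄ = (8.4 + 22.7 + 23.8 + 19.3 + 32.5 + 24.4 + 10.0 + 37.9) / 8 = 179.0000 / 8 = 22.3750
LCL_R = D₃·R̄ = 0.136 × 22.3750 = 3.0430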